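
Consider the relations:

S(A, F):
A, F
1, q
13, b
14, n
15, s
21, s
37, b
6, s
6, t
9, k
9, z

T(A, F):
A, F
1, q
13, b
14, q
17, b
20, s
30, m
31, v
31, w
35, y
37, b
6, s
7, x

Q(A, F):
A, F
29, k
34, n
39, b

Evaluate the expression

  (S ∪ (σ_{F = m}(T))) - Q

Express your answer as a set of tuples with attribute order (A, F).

σ[F = m]: keep tuples satisfying F = m → {(30, m)}
Union: {(1, q), (13, b), (14, n), (15, s), (21, s), (37, b), (6, s), (6, t), (9, k), (9, z)} with {(30, m)} → {(1, q), (13, b), (14, n), (15, s), (21, s), (30, m), (37, b), (6, s), (6, t), (9, k), (9, z)}
Difference: {(1, q), (13, b), (14, n), (15, s), (21, s), (30, m), (37, b), (6, s), (6, t), (9, k), (9, z)} with {(29, k), (34, n), (39, b)} → {(1, q), (13, b), (14, n), (15, s), (21, s), (30, m), (37, b), (6, s), (6, t), (9, k), (9, z)}

{(1, q), (13, b), (14, n), (15, s), (21, s), (30, m), (37, b), (6, s), (6, t), (9, k), (9, z)}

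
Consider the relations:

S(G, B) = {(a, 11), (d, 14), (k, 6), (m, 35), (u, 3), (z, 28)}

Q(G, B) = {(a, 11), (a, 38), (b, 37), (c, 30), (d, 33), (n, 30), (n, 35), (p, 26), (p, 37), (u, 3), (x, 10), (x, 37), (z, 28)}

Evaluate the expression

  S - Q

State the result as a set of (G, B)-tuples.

{(d, 14), (k, 6), (m, 35)}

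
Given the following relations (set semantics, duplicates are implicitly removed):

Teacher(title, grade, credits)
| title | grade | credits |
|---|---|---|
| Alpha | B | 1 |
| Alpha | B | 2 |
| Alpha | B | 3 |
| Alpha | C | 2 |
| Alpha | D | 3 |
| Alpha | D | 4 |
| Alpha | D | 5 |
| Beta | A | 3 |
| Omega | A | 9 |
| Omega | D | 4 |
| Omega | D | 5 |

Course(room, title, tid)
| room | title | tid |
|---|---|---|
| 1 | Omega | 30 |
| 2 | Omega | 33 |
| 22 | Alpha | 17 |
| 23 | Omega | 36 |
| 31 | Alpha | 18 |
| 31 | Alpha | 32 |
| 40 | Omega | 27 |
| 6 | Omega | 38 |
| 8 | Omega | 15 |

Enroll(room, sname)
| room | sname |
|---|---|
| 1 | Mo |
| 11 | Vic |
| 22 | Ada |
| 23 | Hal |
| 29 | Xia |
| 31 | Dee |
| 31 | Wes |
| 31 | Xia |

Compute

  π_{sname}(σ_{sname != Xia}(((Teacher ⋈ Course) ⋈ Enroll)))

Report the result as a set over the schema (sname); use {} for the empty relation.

Natural join on title: {(Alpha, B, 1, 22, 17), (Alpha, B, 1, 31, 18), (Alpha, B, 1, 31, 32), (Alpha, B, 2, 22, 17), (Alpha, B, 2, 31, 18), (Alpha, B, 2, 31, 32), (Alpha, B, 3, 22, 17), (Alpha, B, 3, 31, 18), (Alpha, B, 3, 31, 32), (Alpha, C, 2, 22, 17), (Alpha, C, 2, 31, 18), (Alpha, C, 2, 31, 32), (Alpha, D, 3, 22, 17), (Alpha, D, 3, 31, 18), (Alpha, D, 3, 31, 32), (Alpha, D, 4, 22, 17), (Alpha, D, 4, 31, 18), (Alpha, D, 4, 31, 32), (Alpha, D, 5, 22, 17), (Alpha, D, 5, 31, 18), (Alpha, D, 5, 31, 32), (Omega, A, 9, 1, 30), (Omega, A, 9, 2, 33), (Omega, A, 9, 23, 36), (Omega, A, 9, 40, 27), (Omega, A, 9, 6, 38), (Omega, A, 9, 8, 15), (Omega, D, 4, 1, 30), (Omega, D, 4, 2, 33), (Omega, D, 4, 23, 36), (Omega, D, 4, 40, 27), (Omega, D, 4, 6, 38), (Omega, D, 4, 8, 15), (Omega, D, 5, 1, 30), (Omega, D, 5, 2, 33), (Omega, D, 5, 23, 36), (Omega, D, 5, 40, 27), (Omega, D, 5, 6, 38), (Omega, D, 5, 8, 15)}
Natural join on room: {(Alpha, B, 1, 22, 17, Ada), (Alpha, B, 1, 31, 18, Dee), (Alpha, B, 1, 31, 18, Wes), (Alpha, B, 1, 31, 18, Xia), (Alpha, B, 1, 31, 32, Dee), (Alpha, B, 1, 31, 32, Wes), (Alpha, B, 1, 31, 32, Xia), (Alpha, B, 2, 22, 17, Ada), (Alpha, B, 2, 31, 18, Dee), (Alpha, B, 2, 31, 18, Wes), (Alpha, B, 2, 31, 18, Xia), (Alpha, B, 2, 31, 32, Dee), (Alpha, B, 2, 31, 32, Wes), (Alpha, B, 2, 31, 32, Xia), (Alpha, B, 3, 22, 17, Ada), (Alpha, B, 3, 31, 18, Dee), (Alpha, B, 3, 31, 18, Wes), (Alpha, B, 3, 31, 18, Xia), (Alpha, B, 3, 31, 32, Dee), (Alpha, B, 3, 31, 32, Wes), (Alpha, B, 3, 31, 32, Xia), (Alpha, C, 2, 22, 17, Ada), (Alpha, C, 2, 31, 18, Dee), (Alpha, C, 2, 31, 18, Wes), (Alpha, C, 2, 31, 18, Xia), (Alpha, C, 2, 31, 32, Dee), (Alpha, C, 2, 31, 32, Wes), (Alpha, C, 2, 31, 32, Xia), (Alpha, D, 3, 22, 17, Ada), (Alpha, D, 3, 31, 18, Dee), (Alpha, D, 3, 31, 18, Wes), (Alpha, D, 3, 31, 18, Xia), (Alpha, D, 3, 31, 32, Dee), (Alpha, D, 3, 31, 32, Wes), (Alpha, D, 3, 31, 32, Xia), (Alpha, D, 4, 22, 17, Ada), (Alpha, D, 4, 31, 18, Dee), (Alpha, D, 4, 31, 18, Wes), (Alpha, D, 4, 31, 18, Xia), (Alpha, D, 4, 31, 32, Dee), (Alpha, D, 4, 31, 32, Wes), (Alpha, D, 4, 31, 32, Xia), (Alpha, D, 5, 22, 17, Ada), (Alpha, D, 5, 31, 18, Dee), (Alpha, D, 5, 31, 18, Wes), (Alpha, D, 5, 31, 18, Xia), (Alpha, D, 5, 31, 32, Dee), (Alpha, D, 5, 31, 32, Wes), (Alpha, D, 5, 31, 32, Xia), (Omega, A, 9, 1, 30, Mo), (Omega, A, 9, 23, 36, Hal), (Omega, D, 4, 1, 30, Mo), (Omega, D, 4, 23, 36, Hal), (Omega, D, 5, 1, 30, Mo), (Omega, D, 5, 23, 36, Hal)}
Apply σ_{sname != Xia}; surviving tuples: {(Alpha, B, 1, 22, 17, Ada), (Alpha, B, 1, 31, 18, Dee), (Alpha, B, 1, 31, 18, Wes), (Alpha, B, 1, 31, 32, Dee), (Alpha, B, 1, 31, 32, Wes), (Alpha, B, 2, 22, 17, Ada), (Alpha, B, 2, 31, 18, Dee), (Alpha, B, 2, 31, 18, Wes), (Alpha, B, 2, 31, 32, Dee), (Alpha, B, 2, 31, 32, Wes), (Alpha, B, 3, 22, 17, Ada), (Alpha, B, 3, 31, 18, Dee), (Alpha, B, 3, 31, 18, Wes), (Alpha, B, 3, 31, 32, Dee), (Alpha, B, 3, 31, 32, Wes), (Alpha, C, 2, 22, 17, Ada), (Alpha, C, 2, 31, 18, Dee), (Alpha, C, 2, 31, 18, Wes), (Alpha, C, 2, 31, 32, Dee), (Alpha, C, 2, 31, 32, Wes), (Alpha, D, 3, 22, 17, Ada), (Alpha, D, 3, 31, 18, Dee), (Alpha, D, 3, 31, 18, Wes), (Alpha, D, 3, 31, 32, Dee), (Alpha, D, 3, 31, 32, Wes), (Alpha, D, 4, 22, 17, Ada), (Alpha, D, 4, 31, 18, Dee), (Alpha, D, 4, 31, 18, Wes), (Alpha, D, 4, 31, 32, Dee), (Alpha, D, 4, 31, 32, Wes), (Alpha, D, 5, 22, 17, Ada), (Alpha, D, 5, 31, 18, Dee), (Alpha, D, 5, 31, 18, Wes), (Alpha, D, 5, 31, 32, Dee), (Alpha, D, 5, 31, 32, Wes), (Omega, A, 9, 1, 30, Mo), (Omega, A, 9, 23, 36, Hal), (Omega, D, 4, 1, 30, Mo), (Omega, D, 4, 23, 36, Hal), (Omega, D, 5, 1, 30, Mo), (Omega, D, 5, 23, 36, Hal)}
Projecting to sname (36 duplicate(s) eliminated): {Ada, Dee, Hal, Mo, Wes}

{Ada, Dee, Hal, Mo, Wes}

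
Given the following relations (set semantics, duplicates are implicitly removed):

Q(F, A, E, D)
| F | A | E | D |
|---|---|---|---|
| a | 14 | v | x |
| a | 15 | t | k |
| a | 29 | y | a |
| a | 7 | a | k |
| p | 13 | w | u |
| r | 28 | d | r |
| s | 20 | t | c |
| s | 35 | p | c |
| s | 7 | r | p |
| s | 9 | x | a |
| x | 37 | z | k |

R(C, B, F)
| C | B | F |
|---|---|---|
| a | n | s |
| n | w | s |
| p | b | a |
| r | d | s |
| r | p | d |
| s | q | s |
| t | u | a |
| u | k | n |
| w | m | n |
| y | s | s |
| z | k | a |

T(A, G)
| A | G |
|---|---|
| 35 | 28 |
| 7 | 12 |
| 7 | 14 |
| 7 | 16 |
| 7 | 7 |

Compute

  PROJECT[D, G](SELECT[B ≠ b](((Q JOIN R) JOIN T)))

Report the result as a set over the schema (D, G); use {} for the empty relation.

Q ⋈ R (natural join on F): {(a, 14, v, x, p, b), (a, 14, v, x, t, u), (a, 14, v, x, z, k), (a, 15, t, k, p, b), (a, 15, t, k, t, u), (a, 15, t, k, z, k), (a, 29, y, a, p, b), (a, 29, y, a, t, u), (a, 29, y, a, z, k), (a, 7, a, k, p, b), (a, 7, a, k, t, u), (a, 7, a, k, z, k), (s, 20, t, c, a, n), (s, 20, t, c, n, w), (s, 20, t, c, r, d), (s, 20, t, c, s, q), (s, 20, t, c, y, s), (s, 35, p, c, a, n), (s, 35, p, c, n, w), (s, 35, p, c, r, d), (s, 35, p, c, s, q), (s, 35, p, c, y, s), (s, 7, r, p, a, n), (s, 7, r, p, n, w), (s, 7, r, p, r, d), (s, 7, r, p, s, q), (s, 7, r, p, y, s), (s, 9, x, a, a, n), (s, 9, x, a, n, w), (s, 9, x, a, r, d), (s, 9, x, a, s, q), (s, 9, x, a, y, s)}
(Q JOIN R) ⋈ T (natural join on A): {(a, 7, a, k, p, b, 12), (a, 7, a, k, p, b, 14), (a, 7, a, k, p, b, 16), (a, 7, a, k, p, b, 7), (a, 7, a, k, t, u, 12), (a, 7, a, k, t, u, 14), (a, 7, a, k, t, u, 16), (a, 7, a, k, t, u, 7), (a, 7, a, k, z, k, 12), (a, 7, a, k, z, k, 14), (a, 7, a, k, z, k, 16), (a, 7, a, k, z, k, 7), (s, 35, p, c, a, n, 28), (s, 35, p, c, n, w, 28), (s, 35, p, c, r, d, 28), (s, 35, p, c, s, q, 28), (s, 35, p, c, y, s, 28), (s, 7, r, p, a, n, 12), (s, 7, r, p, a, n, 14), (s, 7, r, p, a, n, 16), (s, 7, r, p, a, n, 7), (s, 7, r, p, n, w, 12), (s, 7, r, p, n, w, 14), (s, 7, r, p, n, w, 16), (s, 7, r, p, n, w, 7), (s, 7, r, p, r, d, 12), (s, 7, r, p, r, d, 14), (s, 7, r, p, r, d, 16), (s, 7, r, p, r, d, 7), (s, 7, r, p, s, q, 12), (s, 7, r, p, s, q, 14), (s, 7, r, p, s, q, 16), (s, 7, r, p, s, q, 7), (s, 7, r, p, y, s, 12), (s, 7, r, p, y, s, 14), (s, 7, r, p, y, s, 16), (s, 7, r, p, y, s, 7)}
Apply σ_{B ≠ b}; surviving tuples: {(a, 7, a, k, t, u, 12), (a, 7, a, k, t, u, 14), (a, 7, a, k, t, u, 16), (a, 7, a, k, t, u, 7), (a, 7, a, k, z, k, 12), (a, 7, a, k, z, k, 14), (a, 7, a, k, z, k, 16), (a, 7, a, k, z, k, 7), (s, 35, p, c, a, n, 28), (s, 35, p, c, n, w, 28), (s, 35, p, c, r, d, 28), (s, 35, p, c, s, q, 28), (s, 35, p, c, y, s, 28), (s, 7, r, p, a, n, 12), (s, 7, r, p, a, n, 14), (s, 7, r, p, a, n, 16), (s, 7, r, p, a, n, 7), (s, 7, r, p, n, w, 12), (s, 7, r, p, n, w, 14), (s, 7, r, p, n, w, 16), (s, 7, r, p, n, w, 7), (s, 7, r, p, r, d, 12), (s, 7, r, p, r, d, 14), (s, 7, r, p, r, d, 16), (s, 7, r, p, r, d, 7), (s, 7, r, p, s, q, 12), (s, 7, r, p, s, q, 14), (s, 7, r, p, s, q, 16), (s, 7, r, p, s, q, 7), (s, 7, r, p, y, s, 12), (s, 7, r, p, y, s, 14), (s, 7, r, p, y, s, 16), (s, 7, r, p, y, s, 7)}
Projecting to D, G (24 duplicate(s) eliminated): {(c, 28), (k, 12), (k, 14), (k, 16), (k, 7), (p, 12), (p, 14), (p, 16), (p, 7)}

{(c, 28), (k, 12), (k, 14), (k, 16), (k, 7), (p, 12), (p, 14), (p, 16), (p, 7)}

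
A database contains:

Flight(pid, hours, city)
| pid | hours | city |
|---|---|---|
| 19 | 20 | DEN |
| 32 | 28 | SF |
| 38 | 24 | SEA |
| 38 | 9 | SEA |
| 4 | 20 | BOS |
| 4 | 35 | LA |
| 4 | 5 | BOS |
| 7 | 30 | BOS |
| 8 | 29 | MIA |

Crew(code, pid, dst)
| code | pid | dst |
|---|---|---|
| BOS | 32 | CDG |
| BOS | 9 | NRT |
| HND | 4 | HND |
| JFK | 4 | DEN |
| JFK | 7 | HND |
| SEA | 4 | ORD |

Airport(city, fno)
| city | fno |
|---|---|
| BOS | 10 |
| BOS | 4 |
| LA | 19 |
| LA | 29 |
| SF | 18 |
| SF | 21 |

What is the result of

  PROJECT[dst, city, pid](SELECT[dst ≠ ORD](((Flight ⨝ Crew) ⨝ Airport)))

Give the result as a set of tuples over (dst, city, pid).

{(CDG, SF, 32), (DEN, BOS, 4), (DEN, LA, 4), (HND, BOS, 4), (HND, BOS, 7), (HND, LA, 4)}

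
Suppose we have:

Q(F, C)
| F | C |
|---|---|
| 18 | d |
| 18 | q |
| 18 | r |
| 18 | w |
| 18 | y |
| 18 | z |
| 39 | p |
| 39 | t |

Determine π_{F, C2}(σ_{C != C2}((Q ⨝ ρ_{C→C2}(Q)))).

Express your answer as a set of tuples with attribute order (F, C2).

ρ[C→C2]: schema becomes (F, C2); tuples unchanged.
Joining Q and ρ_{C→C2}(Q) on F yields {(18, d, d), (18, d, q), (18, d, r), (18, d, w), (18, d, y), (18, d, z), (18, q, d), (18, q, q), (18, q, r), (18, q, w), (18, q, y), (18, q, z), (18, r, d), (18, r, q), (18, r, r), (18, r, w), (18, r, y), (18, r, z), (18, w, d), (18, w, q), (18, w, r), (18, w, w), (18, w, y), (18, w, z), (18, y, d), (18, y, q), (18, y, r), (18, y, w), (18, y, y), (18, y, z), (18, z, d), (18, z, q), (18, z, r), (18, z, w), (18, z, y), (18, z, z), (39, p, p), (39, p, t), (39, t, p), (39, t, t)}.
Apply σ_{C != C2}; surviving tuples: {(18, d, q), (18, d, r), (18, d, w), (18, d, y), (18, d, z), (18, q, d), (18, q, r), (18, q, w), (18, q, y), (18, q, z), (18, r, d), (18, r, q), (18, r, w), (18, r, y), (18, r, z), (18, w, d), (18, w, q), (18, w, r), (18, w, y), (18, w, z), (18, y, d), (18, y, q), (18, y, r), (18, y, w), (18, y, z), (18, z, d), (18, z, q), (18, z, r), (18, z, w), (18, z, y), (39, p, t), (39, t, p)}
Keep only column(s) F, C2 (24 duplicate(s) eliminated): {(18, d), (18, q), (18, r), (18, w), (18, y), (18, z), (39, p), (39, t)}

{(18, d), (18, q), (18, r), (18, w), (18, y), (18, z), (39, p), (39, t)}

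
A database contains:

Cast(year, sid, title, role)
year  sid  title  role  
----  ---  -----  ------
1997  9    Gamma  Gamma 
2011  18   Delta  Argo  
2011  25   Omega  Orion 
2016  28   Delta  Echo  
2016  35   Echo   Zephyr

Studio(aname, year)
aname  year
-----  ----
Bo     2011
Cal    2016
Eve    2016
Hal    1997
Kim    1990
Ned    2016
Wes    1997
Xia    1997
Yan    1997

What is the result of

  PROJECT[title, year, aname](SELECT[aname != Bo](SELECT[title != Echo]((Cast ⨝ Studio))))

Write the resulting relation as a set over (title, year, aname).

{(Delta, 2016, Cal), (Delta, 2016, Eve), (Delta, 2016, Ned), (Gamma, 1997, Hal), (Gamma, 1997, Wes), (Gamma, 1997, Xia), (Gamma, 1997, Yan)}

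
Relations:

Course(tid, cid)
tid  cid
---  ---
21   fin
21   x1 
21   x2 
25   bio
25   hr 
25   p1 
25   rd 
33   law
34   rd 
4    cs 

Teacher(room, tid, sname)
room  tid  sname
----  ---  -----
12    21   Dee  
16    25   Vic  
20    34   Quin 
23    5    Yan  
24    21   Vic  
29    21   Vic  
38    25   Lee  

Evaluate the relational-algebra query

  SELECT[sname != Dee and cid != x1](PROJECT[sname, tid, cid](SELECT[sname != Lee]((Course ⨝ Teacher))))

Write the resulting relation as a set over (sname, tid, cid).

{(Quin, 34, rd), (Vic, 21, fin), (Vic, 21, x2), (Vic, 25, bio), (Vic, 25, hr), (Vic, 25, p1), (Vic, 25, rd)}

Natural join on tid: {(21, fin, 12, Dee), (21, fin, 24, Vic), (21, fin, 29, Vic), (21, x1, 12, Dee), (21, x1, 24, Vic), (21, x1, 29, Vic), (21, x2, 12, Dee), (21, x2, 24, Vic), (21, x2, 29, Vic), (25, bio, 16, Vic), (25, bio, 38, Lee), (25, hr, 16, Vic), (25, hr, 38, Lee), (25, p1, 16, Vic), (25, p1, 38, Lee), (25, rd, 16, Vic), (25, rd, 38, Lee), (34, rd, 20, Quin)}
Selection sname != Lee: {(21, fin, 12, Dee), (21, fin, 24, Vic), (21, fin, 29, Vic), (21, x1, 12, Dee), (21, x1, 24, Vic), (21, x1, 29, Vic), (21, x2, 12, Dee), (21, x2, 24, Vic), (21, x2, 29, Vic), (25, bio, 16, Vic), (25, hr, 16, Vic), (25, p1, 16, Vic), (25, rd, 16, Vic), (34, rd, 20, Quin)}
Projecting to sname, tid, cid (3 duplicate(s) eliminated): {(Dee, 21, fin), (Dee, 21, x1), (Dee, 21, x2), (Quin, 34, rd), (Vic, 21, fin), (Vic, 21, x1), (Vic, 21, x2), (Vic, 25, bio), (Vic, 25, hr), (Vic, 25, p1), (Vic, 25, rd)}
Selection sname != Dee and cid != x1: {(Quin, 34, rd), (Vic, 21, fin), (Vic, 21, x2), (Vic, 25, bio), (Vic, 25, hr), (Vic, 25, p1), (Vic, 25, rd)}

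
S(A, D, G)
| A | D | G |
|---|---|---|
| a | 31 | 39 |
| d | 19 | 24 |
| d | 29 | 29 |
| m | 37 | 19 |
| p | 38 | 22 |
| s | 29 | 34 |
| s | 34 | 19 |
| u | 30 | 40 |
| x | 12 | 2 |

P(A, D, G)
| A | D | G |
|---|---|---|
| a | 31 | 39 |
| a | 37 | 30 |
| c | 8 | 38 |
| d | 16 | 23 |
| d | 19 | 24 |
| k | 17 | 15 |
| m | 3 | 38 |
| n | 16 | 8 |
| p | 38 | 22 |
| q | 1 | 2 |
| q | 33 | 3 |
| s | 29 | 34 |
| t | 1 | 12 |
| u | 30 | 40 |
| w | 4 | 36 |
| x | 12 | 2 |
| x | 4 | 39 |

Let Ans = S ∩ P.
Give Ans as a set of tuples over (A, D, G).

{(a, 31, 39), (d, 19, 24), (p, 38, 22), (s, 29, 34), (u, 30, 40), (x, 12, 2)}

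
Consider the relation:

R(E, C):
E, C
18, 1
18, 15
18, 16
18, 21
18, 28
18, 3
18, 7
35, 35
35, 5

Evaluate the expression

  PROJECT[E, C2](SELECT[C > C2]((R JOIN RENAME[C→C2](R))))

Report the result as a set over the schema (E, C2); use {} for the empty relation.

ρ[C→C2]: schema becomes (E, C2); tuples unchanged.
R ⋈ RENAME[C→C2](R) (natural join on E): {(18, 1, 1), (18, 1, 15), (18, 1, 16), (18, 1, 21), (18, 1, 28), (18, 1, 3), (18, 1, 7), (18, 15, 1), (18, 15, 15), (18, 15, 16), (18, 15, 21), (18, 15, 28), (18, 15, 3), (18, 15, 7), (18, 16, 1), (18, 16, 15), (18, 16, 16), (18, 16, 21), (18, 16, 28), (18, 16, 3), (18, 16, 7), (18, 21, 1), (18, 21, 15), (18, 21, 16), (18, 21, 21), (18, 21, 28), (18, 21, 3), (18, 21, 7), (18, 28, 1), (18, 28, 15), (18, 28, 16), (18, 28, 21), (18, 28, 28), (18, 28, 3), (18, 28, 7), (18, 3, 1), (18, 3, 15), (18, 3, 16), (18, 3, 21), (18, 3, 28), (18, 3, 3), (18, 3, 7), (18, 7, 1), (18, 7, 15), (18, 7, 16), (18, 7, 21), (18, 7, 28), (18, 7, 3), (18, 7, 7), (35, 35, 35), (35, 35, 5), (35, 5, 35), (35, 5, 5)}
σ[C > C2]: keep tuples satisfying C > C2 → {(18, 15, 1), (18, 15, 3), (18, 15, 7), (18, 16, 1), (18, 16, 15), (18, 16, 3), (18, 16, 7), (18, 21, 1), (18, 21, 15), (18, 21, 16), (18, 21, 3), (18, 21, 7), (18, 28, 1), (18, 28, 15), (18, 28, 16), (18, 28, 21), (18, 28, 3), (18, 28, 7), (18, 3, 1), (18, 7, 1), (18, 7, 3), (35, 35, 5)}
π[E, C2]: project onto (E, C2) (15 duplicate(s) eliminated) → {(18, 1), (18, 15), (18, 16), (18, 21), (18, 3), (18, 7), (35, 5)}

{(18, 1), (18, 15), (18, 16), (18, 21), (18, 3), (18, 7), (35, 5)}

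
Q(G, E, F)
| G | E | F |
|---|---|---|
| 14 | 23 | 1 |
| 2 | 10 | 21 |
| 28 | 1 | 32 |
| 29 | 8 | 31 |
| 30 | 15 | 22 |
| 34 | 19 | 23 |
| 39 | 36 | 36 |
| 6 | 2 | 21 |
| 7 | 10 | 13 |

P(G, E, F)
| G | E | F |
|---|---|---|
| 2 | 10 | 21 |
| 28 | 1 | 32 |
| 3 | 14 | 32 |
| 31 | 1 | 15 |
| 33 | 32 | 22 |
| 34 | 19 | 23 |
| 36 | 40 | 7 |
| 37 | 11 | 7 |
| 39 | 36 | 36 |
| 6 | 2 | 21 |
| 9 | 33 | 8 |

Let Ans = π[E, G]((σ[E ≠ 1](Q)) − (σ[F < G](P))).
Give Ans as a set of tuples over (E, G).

{(10, 2), (10, 7), (15, 30), (2, 6), (23, 14), (8, 29)}

Filtering on E ≠ 1 leaves {(14, 23, 1), (2, 10, 21), (29, 8, 31), (30, 15, 22), (34, 19, 23), (39, 36, 36), (6, 2, 21), (7, 10, 13)}.
Filtering on F < G leaves {(31, 1, 15), (33, 32, 22), (34, 19, 23), (36, 40, 7), (37, 11, 7), (39, 36, 36), (9, 33, 8)}.
Taking the difference: {(14, 23, 1), (2, 10, 21), (29, 8, 31), (30, 15, 22), (6, 2, 21), (7, 10, 13)}
π[E, G]: project onto (E, G) → {(10, 2), (10, 7), (15, 30), (2, 6), (23, 14), (8, 29)}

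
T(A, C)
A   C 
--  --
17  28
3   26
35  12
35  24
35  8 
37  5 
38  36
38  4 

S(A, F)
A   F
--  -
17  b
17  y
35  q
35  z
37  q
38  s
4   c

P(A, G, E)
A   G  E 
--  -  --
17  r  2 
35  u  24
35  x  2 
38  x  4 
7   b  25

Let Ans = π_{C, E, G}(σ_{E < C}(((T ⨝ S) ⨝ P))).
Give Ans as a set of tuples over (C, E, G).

{(12, 2, x), (24, 2, x), (28, 2, r), (36, 4, x), (8, 2, x)}

Joining T and S on A yields {(17, 28, b), (17, 28, y), (35, 12, q), (35, 12, z), (35, 24, q), (35, 24, z), (35, 8, q), (35, 8, z), (37, 5, q), (38, 36, s), (38, 4, s)}.
Joining (T ⨝ S) and P on A yields {(17, 28, b, r, 2), (17, 28, y, r, 2), (35, 12, q, u, 24), (35, 12, q, x, 2), (35, 12, z, u, 24), (35, 12, z, x, 2), (35, 24, q, u, 24), (35, 24, q, x, 2), (35, 24, z, u, 24), (35, 24, z, x, 2), (35, 8, q, u, 24), (35, 8, q, x, 2), (35, 8, z, u, 24), (35, 8, z, x, 2), (38, 36, s, x, 4), (38, 4, s, x, 4)}.
Selection E < C: {(17, 28, b, r, 2), (17, 28, y, r, 2), (35, 12, q, x, 2), (35, 12, z, x, 2), (35, 24, q, x, 2), (35, 24, z, x, 2), (35, 8, q, x, 2), (35, 8, z, x, 2), (38, 36, s, x, 4)}
Projecting to C, E, G (4 duplicate(s) eliminated): {(12, 2, x), (24, 2, x), (28, 2, r), (36, 4, x), (8, 2, x)}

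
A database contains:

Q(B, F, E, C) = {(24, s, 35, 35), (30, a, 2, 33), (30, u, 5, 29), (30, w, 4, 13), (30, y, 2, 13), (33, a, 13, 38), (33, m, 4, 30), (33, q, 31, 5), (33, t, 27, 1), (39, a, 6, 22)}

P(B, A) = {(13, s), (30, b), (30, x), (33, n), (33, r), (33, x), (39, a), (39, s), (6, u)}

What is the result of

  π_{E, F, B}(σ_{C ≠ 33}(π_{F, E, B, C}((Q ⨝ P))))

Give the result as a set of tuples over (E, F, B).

{(13, a, 33), (2, y, 30), (27, t, 33), (31, q, 33), (4, m, 33), (4, w, 30), (5, u, 30), (6, a, 39)}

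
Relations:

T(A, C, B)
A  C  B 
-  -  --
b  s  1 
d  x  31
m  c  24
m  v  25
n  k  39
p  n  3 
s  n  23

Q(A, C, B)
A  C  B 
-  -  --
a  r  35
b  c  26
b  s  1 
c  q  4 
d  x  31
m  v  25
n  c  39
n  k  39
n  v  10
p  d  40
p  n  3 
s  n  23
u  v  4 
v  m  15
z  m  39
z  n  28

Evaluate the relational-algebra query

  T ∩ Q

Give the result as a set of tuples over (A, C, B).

{(b, s, 1), (d, x, 31), (m, v, 25), (n, k, 39), (p, n, 3), (s, n, 23)}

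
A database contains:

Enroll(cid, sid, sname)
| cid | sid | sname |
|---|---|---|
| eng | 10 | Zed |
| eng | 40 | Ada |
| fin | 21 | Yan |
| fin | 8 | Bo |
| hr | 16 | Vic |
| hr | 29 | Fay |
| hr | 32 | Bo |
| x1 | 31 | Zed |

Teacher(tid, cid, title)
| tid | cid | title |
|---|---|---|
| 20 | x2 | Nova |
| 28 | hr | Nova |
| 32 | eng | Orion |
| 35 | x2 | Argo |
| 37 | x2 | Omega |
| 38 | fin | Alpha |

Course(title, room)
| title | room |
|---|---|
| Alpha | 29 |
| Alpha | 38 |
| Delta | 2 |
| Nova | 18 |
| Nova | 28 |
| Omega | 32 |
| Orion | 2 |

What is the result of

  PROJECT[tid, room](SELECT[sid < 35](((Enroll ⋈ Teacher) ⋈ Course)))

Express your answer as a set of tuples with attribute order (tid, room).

Natural join on cid: {(eng, 10, Zed, 32, Orion), (eng, 40, Ada, 32, Orion), (fin, 21, Yan, 38, Alpha), (fin, 8, Bo, 38, Alpha), (hr, 16, Vic, 28, Nova), (hr, 29, Fay, 28, Nova), (hr, 32, Bo, 28, Nova)}
Natural join on title: {(eng, 10, Zed, 32, Orion, 2), (eng, 40, Ada, 32, Orion, 2), (fin, 21, Yan, 38, Alpha, 29), (fin, 21, Yan, 38, Alpha, 38), (fin, 8, Bo, 38, Alpha, 29), (fin, 8, Bo, 38, Alpha, 38), (hr, 16, Vic, 28, Nova, 18), (hr, 16, Vic, 28, Nova, 28), (hr, 29, Fay, 28, Nova, 18), (hr, 29, Fay, 28, Nova, 28), (hr, 32, Bo, 28, Nova, 18), (hr, 32, Bo, 28, Nova, 28)}
Filtering on sid < 35 leaves {(eng, 10, Zed, 32, Orion, 2), (fin, 21, Yan, 38, Alpha, 29), (fin, 21, Yan, 38, Alpha, 38), (fin, 8, Bo, 38, Alpha, 29), (fin, 8, Bo, 38, Alpha, 38), (hr, 16, Vic, 28, Nova, 18), (hr, 16, Vic, 28, Nova, 28), (hr, 29, Fay, 28, Nova, 18), (hr, 29, Fay, 28, Nova, 28), (hr, 32, Bo, 28, Nova, 18), (hr, 32, Bo, 28, Nova, 28)}.
π[tid, room]: project onto (tid, room) (6 duplicate(s) eliminated) → {(28, 18), (28, 28), (32, 2), (38, 29), (38, 38)}

{(28, 18), (28, 28), (32, 2), (38, 29), (38, 38)}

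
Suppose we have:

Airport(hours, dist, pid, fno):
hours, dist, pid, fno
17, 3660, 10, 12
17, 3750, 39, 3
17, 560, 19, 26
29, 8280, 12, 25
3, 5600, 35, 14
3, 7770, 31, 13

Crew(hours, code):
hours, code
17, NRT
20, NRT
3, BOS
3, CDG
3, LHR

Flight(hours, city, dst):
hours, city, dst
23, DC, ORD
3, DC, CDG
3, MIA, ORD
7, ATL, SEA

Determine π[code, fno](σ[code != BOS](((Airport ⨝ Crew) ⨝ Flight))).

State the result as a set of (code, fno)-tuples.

{(CDG, 13), (CDG, 14), (LHR, 13), (LHR, 14)}

Joining Airport and Crew on hours yields {(17, 3660, 10, 12, NRT), (17, 3750, 39, 3, NRT), (17, 560, 19, 26, NRT), (3, 5600, 35, 14, BOS), (3, 5600, 35, 14, CDG), (3, 5600, 35, 14, LHR), (3, 7770, 31, 13, BOS), (3, 7770, 31, 13, CDG), (3, 7770, 31, 13, LHR)}.
Joining (Airport ⨝ Crew) and Flight on hours yields {(3, 5600, 35, 14, BOS, DC, CDG), (3, 5600, 35, 14, BOS, MIA, ORD), (3, 5600, 35, 14, CDG, DC, CDG), (3, 5600, 35, 14, CDG, MIA, ORD), (3, 5600, 35, 14, LHR, DC, CDG), (3, 5600, 35, 14, LHR, MIA, ORD), (3, 7770, 31, 13, BOS, DC, CDG), (3, 7770, 31, 13, BOS, MIA, ORD), (3, 7770, 31, 13, CDG, DC, CDG), (3, 7770, 31, 13, CDG, MIA, ORD), (3, 7770, 31, 13, LHR, DC, CDG), (3, 7770, 31, 13, LHR, MIA, ORD)}.
Apply σ_{code != BOS}; surviving tuples: {(3, 5600, 35, 14, CDG, DC, CDG), (3, 5600, 35, 14, CDG, MIA, ORD), (3, 5600, 35, 14, LHR, DC, CDG), (3, 5600, 35, 14, LHR, MIA, ORD), (3, 7770, 31, 13, CDG, DC, CDG), (3, 7770, 31, 13, CDG, MIA, ORD), (3, 7770, 31, 13, LHR, DC, CDG), (3, 7770, 31, 13, LHR, MIA, ORD)}
π[code, fno]: project onto (code, fno) (4 duplicate(s) eliminated) → {(CDG, 13), (CDG, 14), (LHR, 13), (LHR, 14)}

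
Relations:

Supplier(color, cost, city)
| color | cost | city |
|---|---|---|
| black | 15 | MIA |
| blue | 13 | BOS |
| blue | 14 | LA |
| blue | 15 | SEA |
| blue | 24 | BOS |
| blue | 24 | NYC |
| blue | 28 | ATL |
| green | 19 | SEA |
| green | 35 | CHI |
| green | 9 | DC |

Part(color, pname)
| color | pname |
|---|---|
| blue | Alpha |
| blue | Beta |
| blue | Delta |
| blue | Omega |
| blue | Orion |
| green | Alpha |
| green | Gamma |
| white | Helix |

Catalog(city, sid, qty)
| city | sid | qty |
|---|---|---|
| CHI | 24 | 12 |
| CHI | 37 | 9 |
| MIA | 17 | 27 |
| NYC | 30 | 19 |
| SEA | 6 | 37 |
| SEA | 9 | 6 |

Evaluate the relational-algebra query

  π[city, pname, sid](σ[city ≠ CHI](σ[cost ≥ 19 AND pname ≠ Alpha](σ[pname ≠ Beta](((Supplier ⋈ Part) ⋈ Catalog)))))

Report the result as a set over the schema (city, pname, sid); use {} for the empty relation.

{(NYC, Delta, 30), (NYC, Omega, 30), (NYC, Orion, 30), (SEA, Gamma, 6), (SEA, Gamma, 9)}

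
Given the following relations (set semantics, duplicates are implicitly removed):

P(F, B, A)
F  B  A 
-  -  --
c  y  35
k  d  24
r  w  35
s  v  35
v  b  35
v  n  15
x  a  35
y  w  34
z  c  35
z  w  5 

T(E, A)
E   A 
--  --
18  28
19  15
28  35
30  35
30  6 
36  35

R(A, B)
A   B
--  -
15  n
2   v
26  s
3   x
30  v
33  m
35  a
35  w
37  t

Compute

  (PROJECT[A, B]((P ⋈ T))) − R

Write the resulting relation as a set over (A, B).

{(35, b), (35, c), (35, v), (35, y)}

Natural join on A: {(c, y, 35, 28), (c, y, 35, 30), (c, y, 35, 36), (r, w, 35, 28), (r, w, 35, 30), (r, w, 35, 36), (s, v, 35, 28), (s, v, 35, 30), (s, v, 35, 36), (v, b, 35, 28), (v, b, 35, 30), (v, b, 35, 36), (v, n, 15, 19), (x, a, 35, 28), (x, a, 35, 30), (x, a, 35, 36), (z, c, 35, 28), (z, c, 35, 30), (z, c, 35, 36)}
Keep only column(s) A, B (12 duplicate(s) eliminated): {(15, n), (35, a), (35, b), (35, c), (35, v), (35, w), (35, y)}
Difference: {(15, n), (35, a), (35, b), (35, c), (35, v), (35, w), (35, y)} with {(15, n), (2, v), (26, s), (3, x), (30, v), (33, m), (35, a), (35, w), (37, t)} → {(35, b), (35, c), (35, v), (35, y)}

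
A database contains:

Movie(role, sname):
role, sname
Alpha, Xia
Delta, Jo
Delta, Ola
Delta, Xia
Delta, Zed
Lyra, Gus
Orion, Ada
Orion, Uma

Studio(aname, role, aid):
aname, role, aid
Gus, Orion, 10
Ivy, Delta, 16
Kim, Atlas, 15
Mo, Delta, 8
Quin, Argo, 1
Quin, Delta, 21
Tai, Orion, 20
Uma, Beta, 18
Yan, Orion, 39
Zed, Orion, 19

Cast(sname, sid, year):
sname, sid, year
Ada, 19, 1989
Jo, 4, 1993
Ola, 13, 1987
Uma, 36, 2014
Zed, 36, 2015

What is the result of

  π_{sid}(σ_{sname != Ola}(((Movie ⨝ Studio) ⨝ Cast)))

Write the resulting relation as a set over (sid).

{19, 36, 4}

Joining Movie and Studio on role yields {(Delta, Jo, Ivy, 16), (Delta, Jo, Mo, 8), (Delta, Jo, Quin, 21), (Delta, Ola, Ivy, 16), (Delta, Ola, Mo, 8), (Delta, Ola, Quin, 21), (Delta, Xia, Ivy, 16), (Delta, Xia, Mo, 8), (Delta, Xia, Quin, 21), (Delta, Zed, Ivy, 16), (Delta, Zed, Mo, 8), (Delta, Zed, Quin, 21), (Orion, Ada, Gus, 10), (Orion, Ada, Tai, 20), (Orion, Ada, Yan, 39), (Orion, Ada, Zed, 19), (Orion, Uma, Gus, 10), (Orion, Uma, Tai, 20), (Orion, Uma, Yan, 39), (Orion, Uma, Zed, 19)}.
Joining (Movie ⨝ Studio) and Cast on sname yields {(Delta, Jo, Ivy, 16, 4, 1993), (Delta, Jo, Mo, 8, 4, 1993), (Delta, Jo, Quin, 21, 4, 1993), (Delta, Ola, Ivy, 16, 13, 1987), (Delta, Ola, Mo, 8, 13, 1987), (Delta, Ola, Quin, 21, 13, 1987), (Delta, Zed, Ivy, 16, 36, 2015), (Delta, Zed, Mo, 8, 36, 2015), (Delta, Zed, Quin, 21, 36, 2015), (Orion, Ada, Gus, 10, 19, 1989), (Orion, Ada, Tai, 20, 19, 1989), (Orion, Ada, Yan, 39, 19, 1989), (Orion, Ada, Zed, 19, 19, 1989), (Orion, Uma, Gus, 10, 36, 2014), (Orion, Uma, Tai, 20, 36, 2014), (Orion, Uma, Yan, 39, 36, 2014), (Orion, Uma, Zed, 19, 36, 2014)}.
Apply σ_{sname != Ola}; surviving tuples: {(Delta, Jo, Ivy, 16, 4, 1993), (Delta, Jo, Mo, 8, 4, 1993), (Delta, Jo, Quin, 21, 4, 1993), (Delta, Zed, Ivy, 16, 36, 2015), (Delta, Zed, Mo, 8, 36, 2015), (Delta, Zed, Quin, 21, 36, 2015), (Orion, Ada, Gus, 10, 19, 1989), (Orion, Ada, Tai, 20, 19, 1989), (Orion, Ada, Yan, 39, 19, 1989), (Orion, Ada, Zed, 19, 19, 1989), (Orion, Uma, Gus, 10, 36, 2014), (Orion, Uma, Tai, 20, 36, 2014), (Orion, Uma, Yan, 39, 36, 2014), (Orion, Uma, Zed, 19, 36, 2014)}
Projecting to sid (11 duplicate(s) eliminated): {19, 36, 4}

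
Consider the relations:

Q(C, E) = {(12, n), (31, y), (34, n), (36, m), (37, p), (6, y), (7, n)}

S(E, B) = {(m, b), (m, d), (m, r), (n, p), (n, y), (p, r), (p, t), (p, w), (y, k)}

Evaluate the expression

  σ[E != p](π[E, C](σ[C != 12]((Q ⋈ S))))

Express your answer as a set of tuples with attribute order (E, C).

Natural join on E: {(12, n, p), (12, n, y), (31, y, k), (34, n, p), (34, n, y), (36, m, b), (36, m, d), (36, m, r), (37, p, r), (37, p, t), (37, p, w), (6, y, k), (7, n, p), (7, n, y)}
σ[C != 12]: keep tuples satisfying C != 12 → {(31, y, k), (34, n, p), (34, n, y), (36, m, b), (36, m, d), (36, m, r), (37, p, r), (37, p, t), (37, p, w), (6, y, k), (7, n, p), (7, n, y)}
Projecting to E, C (6 duplicate(s) eliminated): {(m, 36), (n, 34), (n, 7), (p, 37), (y, 31), (y, 6)}
σ[E != p]: keep tuples satisfying E != p → {(m, 36), (n, 34), (n, 7), (y, 31), (y, 6)}

{(m, 36), (n, 34), (n, 7), (y, 31), (y, 6)}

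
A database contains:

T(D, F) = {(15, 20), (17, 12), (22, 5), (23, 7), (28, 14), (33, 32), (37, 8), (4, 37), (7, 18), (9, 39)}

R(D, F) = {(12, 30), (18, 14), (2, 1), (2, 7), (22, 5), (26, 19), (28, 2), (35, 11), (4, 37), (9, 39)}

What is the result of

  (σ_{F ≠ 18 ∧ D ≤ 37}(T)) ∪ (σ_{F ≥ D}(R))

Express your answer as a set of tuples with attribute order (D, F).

{(12, 30), (15, 20), (17, 12), (2, 7), (22, 5), (23, 7), (28, 14), (33, 32), (37, 8), (4, 37), (9, 39)}

Apply σ_{F ≠ 18 ∧ D ≤ 37}; surviving tuples: {(15, 20), (17, 12), (22, 5), (23, 7), (28, 14), (33, 32), (37, 8), (4, 37), (9, 39)}
Apply σ_{F ≥ D}; surviving tuples: {(12, 30), (2, 7), (4, 37), (9, 39)}
Union: {(15, 20), (17, 12), (22, 5), (23, 7), (28, 14), (33, 32), (37, 8), (4, 37), (9, 39)} with {(12, 30), (2, 7), (4, 37), (9, 39)} → {(12, 30), (15, 20), (17, 12), (2, 7), (22, 5), (23, 7), (28, 14), (33, 32), (37, 8), (4, 37), (9, 39)}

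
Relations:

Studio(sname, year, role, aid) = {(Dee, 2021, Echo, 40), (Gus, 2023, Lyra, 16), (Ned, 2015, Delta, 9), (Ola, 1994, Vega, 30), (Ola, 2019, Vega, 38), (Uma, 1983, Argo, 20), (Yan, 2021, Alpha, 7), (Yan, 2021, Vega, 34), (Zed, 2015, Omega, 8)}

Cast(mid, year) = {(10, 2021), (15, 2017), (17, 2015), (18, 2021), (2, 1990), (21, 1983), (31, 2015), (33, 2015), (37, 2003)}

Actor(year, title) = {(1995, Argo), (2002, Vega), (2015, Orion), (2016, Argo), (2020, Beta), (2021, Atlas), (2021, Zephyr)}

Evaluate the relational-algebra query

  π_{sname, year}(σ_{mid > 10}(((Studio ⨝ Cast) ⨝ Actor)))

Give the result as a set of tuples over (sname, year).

{(Dee, 2021), (Ned, 2015), (Yan, 2021), (Zed, 2015)}

Studio ⋈ Cast (natural join on year): {(Dee, 2021, Echo, 40, 10), (Dee, 2021, Echo, 40, 18), (Ned, 2015, Delta, 9, 17), (Ned, 2015, Delta, 9, 31), (Ned, 2015, Delta, 9, 33), (Uma, 1983, Argo, 20, 21), (Yan, 2021, Alpha, 7, 10), (Yan, 2021, Alpha, 7, 18), (Yan, 2021, Vega, 34, 10), (Yan, 2021, Vega, 34, 18), (Zed, 2015, Omega, 8, 17), (Zed, 2015, Omega, 8, 31), (Zed, 2015, Omega, 8, 33)}
(Studio ⨝ Cast) ⋈ Actor (natural join on year): {(Dee, 2021, Echo, 40, 10, Atlas), (Dee, 2021, Echo, 40, 10, Zephyr), (Dee, 2021, Echo, 40, 18, Atlas), (Dee, 2021, Echo, 40, 18, Zephyr), (Ned, 2015, Delta, 9, 17, Orion), (Ned, 2015, Delta, 9, 31, Orion), (Ned, 2015, Delta, 9, 33, Orion), (Yan, 2021, Alpha, 7, 10, Atlas), (Yan, 2021, Alpha, 7, 10, Zephyr), (Yan, 2021, Alpha, 7, 18, Atlas), (Yan, 2021, Alpha, 7, 18, Zephyr), (Yan, 2021, Vega, 34, 10, Atlas), (Yan, 2021, Vega, 34, 10, Zephyr), (Yan, 2021, Vega, 34, 18, Atlas), (Yan, 2021, Vega, 34, 18, Zephyr), (Zed, 2015, Omega, 8, 17, Orion), (Zed, 2015, Omega, 8, 31, Orion), (Zed, 2015, Omega, 8, 33, Orion)}
Apply σ_{mid > 10}; surviving tuples: {(Dee, 2021, Echo, 40, 18, Atlas), (Dee, 2021, Echo, 40, 18, Zephyr), (Ned, 2015, Delta, 9, 17, Orion), (Ned, 2015, Delta, 9, 31, Orion), (Ned, 2015, Delta, 9, 33, Orion), (Yan, 2021, Alpha, 7, 18, Atlas), (Yan, 2021, Alpha, 7, 18, Zephyr), (Yan, 2021, Vega, 34, 18, Atlas), (Yan, 2021, Vega, 34, 18, Zephyr), (Zed, 2015, Omega, 8, 17, Orion), (Zed, 2015, Omega, 8, 31, Orion), (Zed, 2015, Omega, 8, 33, Orion)}
π_{sname, year} gives {(Dee, 2021), (Ned, 2015), (Yan, 2021), (Zed, 2015)} (8 duplicate(s) eliminated).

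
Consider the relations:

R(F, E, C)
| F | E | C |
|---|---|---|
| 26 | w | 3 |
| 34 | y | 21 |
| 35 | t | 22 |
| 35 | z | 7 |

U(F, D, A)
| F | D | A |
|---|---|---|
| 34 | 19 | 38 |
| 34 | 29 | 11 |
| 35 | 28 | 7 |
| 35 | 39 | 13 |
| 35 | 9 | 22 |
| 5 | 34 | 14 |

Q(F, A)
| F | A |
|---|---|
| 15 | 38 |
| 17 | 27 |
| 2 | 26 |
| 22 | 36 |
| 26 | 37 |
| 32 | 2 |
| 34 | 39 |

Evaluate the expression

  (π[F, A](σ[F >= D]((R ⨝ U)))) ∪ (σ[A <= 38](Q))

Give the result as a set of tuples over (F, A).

Natural join on F: {(34, y, 21, 19, 38), (34, y, 21, 29, 11), (35, t, 22, 28, 7), (35, t, 22, 39, 13), (35, t, 22, 9, 22), (35, z, 7, 28, 7), (35, z, 7, 39, 13), (35, z, 7, 9, 22)}
Selection F >= D: {(34, y, 21, 19, 38), (34, y, 21, 29, 11), (35, t, 22, 28, 7), (35, t, 22, 9, 22), (35, z, 7, 28, 7), (35, z, 7, 9, 22)}
Projecting to F, A (2 duplicate(s) eliminated): {(34, 11), (34, 38), (35, 22), (35, 7)}
Selection A <= 38: {(15, 38), (17, 27), (2, 26), (22, 36), (26, 37), (32, 2)}
Taking the union: {(15, 38), (17, 27), (2, 26), (22, 36), (26, 37), (32, 2), (34, 11), (34, 38), (35, 22), (35, 7)}

{(15, 38), (17, 27), (2, 26), (22, 36), (26, 37), (32, 2), (34, 11), (34, 38), (35, 22), (35, 7)}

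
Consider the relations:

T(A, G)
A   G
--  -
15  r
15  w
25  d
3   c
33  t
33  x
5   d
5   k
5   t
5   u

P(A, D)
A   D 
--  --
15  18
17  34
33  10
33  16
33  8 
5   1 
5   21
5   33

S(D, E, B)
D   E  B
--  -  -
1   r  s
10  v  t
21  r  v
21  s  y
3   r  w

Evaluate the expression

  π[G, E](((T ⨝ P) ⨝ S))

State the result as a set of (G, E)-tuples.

T ⋈ P (natural join on A): {(15, r, 18), (15, w, 18), (33, t, 10), (33, t, 16), (33, t, 8), (33, x, 10), (33, x, 16), (33, x, 8), (5, d, 1), (5, d, 21), (5, d, 33), (5, k, 1), (5, k, 21), (5, k, 33), (5, t, 1), (5, t, 21), (5, t, 33), (5, u, 1), (5, u, 21), (5, u, 33)}
(T ⨝ P) ⋈ S (natural join on D): {(33, t, 10, v, t), (33, x, 10, v, t), (5, d, 1, r, s), (5, d, 21, r, v), (5, d, 21, s, y), (5, k, 1, r, s), (5, k, 21, r, v), (5, k, 21, s, y), (5, t, 1, r, s), (5, t, 21, r, v), (5, t, 21, s, y), (5, u, 1, r, s), (5, u, 21, r, v), (5, u, 21, s, y)}
π_{G, E} gives {(d, r), (d, s), (k, r), (k, s), (t, r), (t, s), (t, v), (u, r), (u, s), (x, v)} (4 duplicate(s) eliminated).

{(d, r), (d, s), (k, r), (k, s), (t, r), (t, s), (t, v), (u, r), (u, s), (x, v)}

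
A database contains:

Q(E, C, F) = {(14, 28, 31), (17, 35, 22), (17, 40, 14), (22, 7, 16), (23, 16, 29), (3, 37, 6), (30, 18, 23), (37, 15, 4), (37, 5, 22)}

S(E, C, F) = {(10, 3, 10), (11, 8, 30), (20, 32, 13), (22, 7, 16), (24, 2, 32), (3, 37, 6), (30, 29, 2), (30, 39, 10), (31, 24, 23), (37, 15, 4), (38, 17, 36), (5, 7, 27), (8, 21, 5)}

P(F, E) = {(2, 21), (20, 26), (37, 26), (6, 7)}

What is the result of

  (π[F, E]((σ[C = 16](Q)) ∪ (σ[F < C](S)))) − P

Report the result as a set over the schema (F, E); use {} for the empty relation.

Filtering on C = 16 leaves {(23, 16, 29)}.
Filtering on F < C leaves {(20, 32, 13), (3, 37, 6), (30, 29, 2), (30, 39, 10), (31, 24, 23), (37, 15, 4), (8, 21, 5)}.
Taking the union: {(20, 32, 13), (23, 16, 29), (3, 37, 6), (30, 29, 2), (30, 39, 10), (31, 24, 23), (37, 15, 4), (8, 21, 5)}
π[F, E]: project onto (F, E) → {(10, 30), (13, 20), (2, 30), (23, 31), (29, 23), (4, 37), (5, 8), (6, 3)}
Taking the difference: {(10, 30), (13, 20), (2, 30), (23, 31), (29, 23), (4, 37), (5, 8), (6, 3)}

{(10, 30), (13, 20), (2, 30), (23, 31), (29, 23), (4, 37), (5, 8), (6, 3)}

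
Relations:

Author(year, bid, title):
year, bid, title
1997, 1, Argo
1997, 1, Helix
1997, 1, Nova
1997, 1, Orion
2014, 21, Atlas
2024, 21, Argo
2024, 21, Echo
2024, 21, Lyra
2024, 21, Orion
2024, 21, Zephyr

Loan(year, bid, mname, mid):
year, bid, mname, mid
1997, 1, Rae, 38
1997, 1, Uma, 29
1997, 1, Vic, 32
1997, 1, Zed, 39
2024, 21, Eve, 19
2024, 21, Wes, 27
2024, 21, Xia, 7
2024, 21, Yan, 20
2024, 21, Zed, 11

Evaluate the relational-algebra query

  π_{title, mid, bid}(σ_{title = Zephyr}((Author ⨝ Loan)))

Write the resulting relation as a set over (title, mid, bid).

{(Zephyr, 11, 21), (Zephyr, 19, 21), (Zephyr, 20, 21), (Zephyr, 27, 21), (Zephyr, 7, 21)}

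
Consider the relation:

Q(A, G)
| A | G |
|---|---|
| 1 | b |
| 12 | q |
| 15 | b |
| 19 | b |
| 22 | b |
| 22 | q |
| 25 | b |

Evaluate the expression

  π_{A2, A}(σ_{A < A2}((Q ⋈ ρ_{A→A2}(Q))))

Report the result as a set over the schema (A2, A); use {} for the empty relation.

{(15, 1), (19, 1), (19, 15), (22, 1), (22, 12), (22, 15), (22, 19), (25, 1), (25, 15), (25, 19), (25, 22)}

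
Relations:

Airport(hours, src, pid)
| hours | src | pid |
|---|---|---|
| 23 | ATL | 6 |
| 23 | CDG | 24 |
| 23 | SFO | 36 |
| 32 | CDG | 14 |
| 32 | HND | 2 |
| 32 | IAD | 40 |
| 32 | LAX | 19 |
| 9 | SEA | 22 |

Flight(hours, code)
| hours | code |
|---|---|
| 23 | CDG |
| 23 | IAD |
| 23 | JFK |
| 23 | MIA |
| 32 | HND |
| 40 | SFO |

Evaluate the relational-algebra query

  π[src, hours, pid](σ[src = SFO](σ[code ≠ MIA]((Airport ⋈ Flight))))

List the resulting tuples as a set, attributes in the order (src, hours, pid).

{(SFO, 23, 36)}

Airport ⋈ Flight (natural join on hours): {(23, ATL, 6, CDG), (23, ATL, 6, IAD), (23, ATL, 6, JFK), (23, ATL, 6, MIA), (23, CDG, 24, CDG), (23, CDG, 24, IAD), (23, CDG, 24, JFK), (23, CDG, 24, MIA), (23, SFO, 36, CDG), (23, SFO, 36, IAD), (23, SFO, 36, JFK), (23, SFO, 36, MIA), (32, CDG, 14, HND), (32, HND, 2, HND), (32, IAD, 40, HND), (32, LAX, 19, HND)}
Filtering on code ≠ MIA leaves {(23, ATL, 6, CDG), (23, ATL, 6, IAD), (23, ATL, 6, JFK), (23, CDG, 24, CDG), (23, CDG, 24, IAD), (23, CDG, 24, JFK), (23, SFO, 36, CDG), (23, SFO, 36, IAD), (23, SFO, 36, JFK), (32, CDG, 14, HND), (32, HND, 2, HND), (32, IAD, 40, HND), (32, LAX, 19, HND)}.
Filtering on src = SFO leaves {(23, SFO, 36, CDG), (23, SFO, 36, IAD), (23, SFO, 36, JFK)}.
Keep only column(s) src, hours, pid (2 duplicate(s) eliminated): {(SFO, 23, 36)}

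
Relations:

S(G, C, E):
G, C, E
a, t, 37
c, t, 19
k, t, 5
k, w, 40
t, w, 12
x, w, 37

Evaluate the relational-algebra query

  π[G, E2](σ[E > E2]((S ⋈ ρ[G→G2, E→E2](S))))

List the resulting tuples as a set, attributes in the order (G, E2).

{(a, 19), (a, 5), (c, 5), (k, 12), (k, 37), (x, 12)}

ρ[G→G2, E→E2]: schema becomes (G2, C, E2); tuples unchanged.
Joining S and ρ[G→G2, E→E2](S) on C yields {(a, t, 37, a, 37), (a, t, 37, c, 19), (a, t, 37, k, 5), (c, t, 19, a, 37), (c, t, 19, c, 19), (c, t, 19, k, 5), (k, t, 5, a, 37), (k, t, 5, c, 19), (k, t, 5, k, 5), (k, w, 40, k, 40), (k, w, 40, t, 12), (k, w, 40, x, 37), (t, w, 12, k, 40), (t, w, 12, t, 12), (t, w, 12, x, 37), (x, w, 37, k, 40), (x, w, 37, t, 12), (x, w, 37, x, 37)}.
Filtering on E > E2 leaves {(a, t, 37, c, 19), (a, t, 37, k, 5), (c, t, 19, k, 5), (k, w, 40, t, 12), (k, w, 40, x, 37), (x, w, 37, t, 12)}.
π[G, E2]: project onto (G, E2) → {(a, 19), (a, 5), (c, 5), (k, 12), (k, 37), (x, 12)}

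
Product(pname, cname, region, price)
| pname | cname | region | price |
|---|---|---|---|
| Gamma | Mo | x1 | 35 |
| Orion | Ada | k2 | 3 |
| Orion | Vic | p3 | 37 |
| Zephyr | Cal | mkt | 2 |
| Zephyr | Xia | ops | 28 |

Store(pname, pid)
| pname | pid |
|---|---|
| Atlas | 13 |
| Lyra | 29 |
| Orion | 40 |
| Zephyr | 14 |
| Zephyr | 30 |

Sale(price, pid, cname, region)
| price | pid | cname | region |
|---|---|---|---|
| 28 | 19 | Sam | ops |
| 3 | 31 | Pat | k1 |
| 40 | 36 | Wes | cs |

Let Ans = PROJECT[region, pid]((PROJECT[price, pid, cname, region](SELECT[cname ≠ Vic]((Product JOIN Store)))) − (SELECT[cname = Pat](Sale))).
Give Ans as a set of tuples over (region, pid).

Joining Product and Store on pname yields {(Orion, Ada, k2, 3, 40), (Orion, Vic, p3, 37, 40), (Zephyr, Cal, mkt, 2, 14), (Zephyr, Cal, mkt, 2, 30), (Zephyr, Xia, ops, 28, 14), (Zephyr, Xia, ops, 28, 30)}.
Apply σ_{cname ≠ Vic}; surviving tuples: {(Orion, Ada, k2, 3, 40), (Zephyr, Cal, mkt, 2, 14), (Zephyr, Cal, mkt, 2, 30), (Zephyr, Xia, ops, 28, 14), (Zephyr, Xia, ops, 28, 30)}
Projecting to price, pid, cname, region: {(2, 14, Cal, mkt), (2, 30, Cal, mkt), (28, 14, Xia, ops), (28, 30, Xia, ops), (3, 40, Ada, k2)}
Apply σ_{cname = Pat}; surviving tuples: {(3, 31, Pat, k1)}
Set difference of the two operands is {(2, 14, Cal, mkt), (2, 30, Cal, mkt), (28, 14, Xia, ops), (28, 30, Xia, ops), (3, 40, Ada, k2)}.
Projecting to region, pid: {(k2, 40), (mkt, 14), (mkt, 30), (ops, 14), (ops, 30)}

{(k2, 40), (mkt, 14), (mkt, 30), (ops, 14), (ops, 30)}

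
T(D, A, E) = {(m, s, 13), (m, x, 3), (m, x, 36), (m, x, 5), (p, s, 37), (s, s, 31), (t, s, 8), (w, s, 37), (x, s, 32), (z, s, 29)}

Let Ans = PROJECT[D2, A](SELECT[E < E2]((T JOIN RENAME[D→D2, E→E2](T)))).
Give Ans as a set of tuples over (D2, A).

ρ[D→D2, E→E2]: schema becomes (D2, A, E2); tuples unchanged.
T ⋈ RENAME[D→D2, E→E2](T) (natural join on A): {(m, s, 13, m, 13), (m, s, 13, p, 37), (m, s, 13, s, 31), (m, s, 13, t, 8), (m, s, 13, w, 37), (m, s, 13, x, 32), (m, s, 13, z, 29), (m, x, 3, m, 3), (m, x, 3, m, 36), (m, x, 3, m, 5), (m, x, 36, m, 3), (m, x, 36, m, 36), (m, x, 36, m, 5), (m, x, 5, m, 3), (m, x, 5, m, 36), (m, x, 5, m, 5), (p, s, 37, m, 13), (p, s, 37, p, 37), (p, s, 37, s, 31), (p, s, 37, t, 8), (p, s, 37, w, 37), (p, s, 37, x, 32), (p, s, 37, z, 29), (s, s, 31, m, 13), (s, s, 31, p, 37), (s, s, 31, s, 31), (s, s, 31, t, 8), (s, s, 31, w, 37), (s, s, 31, x, 32), (s, s, 31, z, 29), (t, s, 8, m, 13), (t, s, 8, p, 37), (t, s, 8, s, 31), (t, s, 8, t, 8), (t, s, 8, w, 37), (t, s, 8, x, 32), (t, s, 8, z, 29), (w, s, 37, m, 13), (w, s, 37, p, 37), (w, s, 37, s, 31), (w, s, 37, t, 8), (w, s, 37, w, 37), (w, s, 37, x, 32), (w, s, 37, z, 29), (x, s, 32, m, 13), (x, s, 32, p, 37), (x, s, 32, s, 31), (x, s, 32, t, 8), (x, s, 32, w, 37), (x, s, 32, x, 32), (x, s, 32, z, 29), (z, s, 29, m, 13), (z, s, 29, p, 37), (z, s, 29, s, 31), (z, s, 29, t, 8), (z, s, 29, w, 37), (z, s, 29, x, 32), (z, s, 29, z, 29)}
σ[E < E2]: keep tuples satisfying E < E2 → {(m, s, 13, p, 37), (m, s, 13, s, 31), (m, s, 13, w, 37), (m, s, 13, x, 32), (m, s, 13, z, 29), (m, x, 3, m, 36), (m, x, 3, m, 5), (m, x, 5, m, 36), (s, s, 31, p, 37), (s, s, 31, w, 37), (s, s, 31, x, 32), (t, s, 8, m, 13), (t, s, 8, p, 37), (t, s, 8, s, 31), (t, s, 8, w, 37), (t, s, 8, x, 32), (t, s, 8, z, 29), (x, s, 32, p, 37), (x, s, 32, w, 37), (z, s, 29, p, 37), (z, s, 29, s, 31), (z, s, 29, w, 37), (z, s, 29, x, 32)}
Keep only column(s) D2, A (16 duplicate(s) eliminated): {(m, s), (m, x), (p, s), (s, s), (w, s), (x, s), (z, s)}

{(m, s), (m, x), (p, s), (s, s), (w, s), (x, s), (z, s)}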